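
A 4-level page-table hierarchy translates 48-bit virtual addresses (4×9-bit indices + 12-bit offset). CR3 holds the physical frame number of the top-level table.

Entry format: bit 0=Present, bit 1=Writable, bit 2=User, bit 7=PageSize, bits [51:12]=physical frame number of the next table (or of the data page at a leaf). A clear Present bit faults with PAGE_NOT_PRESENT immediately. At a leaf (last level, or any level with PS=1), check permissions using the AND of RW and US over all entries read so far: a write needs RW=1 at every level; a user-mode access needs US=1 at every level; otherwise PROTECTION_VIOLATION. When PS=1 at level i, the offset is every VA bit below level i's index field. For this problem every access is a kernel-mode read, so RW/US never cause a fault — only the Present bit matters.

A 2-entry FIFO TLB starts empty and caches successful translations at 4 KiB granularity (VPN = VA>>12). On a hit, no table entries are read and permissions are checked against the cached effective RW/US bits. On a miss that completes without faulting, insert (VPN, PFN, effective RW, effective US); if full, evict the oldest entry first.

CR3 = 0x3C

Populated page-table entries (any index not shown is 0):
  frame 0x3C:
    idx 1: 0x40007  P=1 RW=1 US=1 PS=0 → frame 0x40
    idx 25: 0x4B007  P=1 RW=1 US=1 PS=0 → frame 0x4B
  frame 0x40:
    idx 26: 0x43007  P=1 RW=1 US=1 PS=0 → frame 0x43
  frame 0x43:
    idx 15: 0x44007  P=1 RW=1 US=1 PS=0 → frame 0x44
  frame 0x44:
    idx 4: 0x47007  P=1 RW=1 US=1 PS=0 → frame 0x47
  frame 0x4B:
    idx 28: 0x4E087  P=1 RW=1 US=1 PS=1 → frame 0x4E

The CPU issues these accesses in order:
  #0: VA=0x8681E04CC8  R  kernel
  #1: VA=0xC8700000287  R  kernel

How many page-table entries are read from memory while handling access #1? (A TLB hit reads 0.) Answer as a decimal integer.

Walk each access:
#0 VA=0x8681E04CC8 (r,kernel):
  lvl0: tbl 0x3C, slot 1 ⇒ 0x40007 (P1/RW1/US1/PS0)
  lvl1: tbl 0x40, slot 26 ⇒ 0x43007 (P1/RW1/US1/PS0)
  lvl2: tbl 0x43, slot 15 ⇒ 0x44007 (P1/RW1/US1/PS0)
  lvl3: tbl 0x44, slot 4 ⇒ 0x47007 (P1/RW1/US1/PS0)
  ⇒ phys 0x47CC8  [4 reads]
#1 VA=0xC8700000287 (r,kernel):
  lvl0: tbl 0x3C, slot 25 ⇒ 0x4B007 (P1/RW1/US1/PS0)
  lvl1: tbl 0x4B, slot 28 ⇒ 0x4E087 (P1/RW1/US1/PS1)
  ⇒ phys 0x4E287 (huge @L1)  [2 reads]

Entries read for #1: 2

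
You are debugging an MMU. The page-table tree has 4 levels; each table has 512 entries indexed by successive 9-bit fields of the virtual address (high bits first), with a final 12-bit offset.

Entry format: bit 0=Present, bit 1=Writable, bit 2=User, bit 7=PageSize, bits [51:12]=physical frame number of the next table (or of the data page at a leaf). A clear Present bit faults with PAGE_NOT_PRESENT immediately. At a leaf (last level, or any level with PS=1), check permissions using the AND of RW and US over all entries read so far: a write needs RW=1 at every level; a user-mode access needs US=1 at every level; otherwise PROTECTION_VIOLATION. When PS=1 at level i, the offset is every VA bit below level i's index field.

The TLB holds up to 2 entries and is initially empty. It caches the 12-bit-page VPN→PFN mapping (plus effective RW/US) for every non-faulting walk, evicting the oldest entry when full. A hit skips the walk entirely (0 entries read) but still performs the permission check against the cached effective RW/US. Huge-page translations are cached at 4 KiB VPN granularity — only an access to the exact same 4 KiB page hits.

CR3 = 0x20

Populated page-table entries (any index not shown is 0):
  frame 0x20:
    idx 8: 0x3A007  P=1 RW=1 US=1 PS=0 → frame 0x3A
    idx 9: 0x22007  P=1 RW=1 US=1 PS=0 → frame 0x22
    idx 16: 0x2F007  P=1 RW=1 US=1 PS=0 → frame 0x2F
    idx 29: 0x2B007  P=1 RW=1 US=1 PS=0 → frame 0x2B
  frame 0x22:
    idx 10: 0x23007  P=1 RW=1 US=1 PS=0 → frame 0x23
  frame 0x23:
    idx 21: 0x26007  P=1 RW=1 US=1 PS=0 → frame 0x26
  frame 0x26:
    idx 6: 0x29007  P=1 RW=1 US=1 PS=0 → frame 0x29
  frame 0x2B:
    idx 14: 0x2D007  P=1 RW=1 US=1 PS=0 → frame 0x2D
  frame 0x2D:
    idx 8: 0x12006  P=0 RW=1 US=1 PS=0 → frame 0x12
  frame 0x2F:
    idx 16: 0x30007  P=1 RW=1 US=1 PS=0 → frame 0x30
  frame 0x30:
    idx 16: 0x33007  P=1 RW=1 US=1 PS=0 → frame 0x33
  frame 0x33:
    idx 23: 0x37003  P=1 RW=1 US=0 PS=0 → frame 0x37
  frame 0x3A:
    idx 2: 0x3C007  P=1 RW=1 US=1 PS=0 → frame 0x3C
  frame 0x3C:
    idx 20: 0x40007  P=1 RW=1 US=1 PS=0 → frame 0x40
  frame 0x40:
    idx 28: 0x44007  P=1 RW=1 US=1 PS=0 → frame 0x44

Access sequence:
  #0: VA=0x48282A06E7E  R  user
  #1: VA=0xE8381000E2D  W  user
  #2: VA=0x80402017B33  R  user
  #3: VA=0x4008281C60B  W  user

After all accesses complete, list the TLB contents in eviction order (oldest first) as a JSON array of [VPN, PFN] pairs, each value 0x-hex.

Walk each access:
#0 VA=0x48282A06E7E (r,user):
  L0 @0x20[9] → 0x22007  P=1,RW=1,US=1,PS=0
  L1 @0x22[10] → 0x23007  P=1,RW=1,US=1,PS=0
  L2 @0x23[21] → 0x26007  P=1,RW=1,US=1,PS=0
  L3 @0x26[6] → 0x29007  P=1,RW=1,US=1,PS=0
  ⇒ phys 0x29E7E  [4 reads]
#1 VA=0xE8381000E2D (w,user):
  L0 @0x20[29] → 0x2B007  P=1,RW=1,US=1,PS=0
  L1 @0x2B[14] → 0x2D007  P=1,RW=1,US=1,PS=0
  L2 @0x2D[8] → 0x12006  P=0,RW=1,US=1,PS=0
  → PAGE_NOT_PRESENT  (3 entries read)
#2 VA=0x80402017B33 (r,user):
  L0 @0x20[16] → 0x2F007  P=1,RW=1,US=1,PS=0
  L1 @0x2F[16] → 0x30007  P=1,RW=1,US=1,PS=0
  L2 @0x30[16] → 0x33007  P=1,RW=1,US=1,PS=0
  L3 @0x33[23] → 0x37003  P=1,RW=1,US=0,PS=0
  → PROTECTION_VIOLATION  (4 entries read)
#3 VA=0x4008281C60B (w,user):
  L0 @0x20[8] → 0x3A007  P=1,RW=1,US=1,PS=0
  L1 @0x3A[2] → 0x3C007  P=1,RW=1,US=1,PS=0
  L2 @0x3C[20] → 0x40007  P=1,RW=1,US=1,PS=0
  L3 @0x40[28] → 0x44007  P=1,RW=1,US=1,PS=0
  ⇒ phys 0x4460B  [4 reads]

TLB: [["0x48282A06", "0x29"], ["0x4008281C", "0x44"]]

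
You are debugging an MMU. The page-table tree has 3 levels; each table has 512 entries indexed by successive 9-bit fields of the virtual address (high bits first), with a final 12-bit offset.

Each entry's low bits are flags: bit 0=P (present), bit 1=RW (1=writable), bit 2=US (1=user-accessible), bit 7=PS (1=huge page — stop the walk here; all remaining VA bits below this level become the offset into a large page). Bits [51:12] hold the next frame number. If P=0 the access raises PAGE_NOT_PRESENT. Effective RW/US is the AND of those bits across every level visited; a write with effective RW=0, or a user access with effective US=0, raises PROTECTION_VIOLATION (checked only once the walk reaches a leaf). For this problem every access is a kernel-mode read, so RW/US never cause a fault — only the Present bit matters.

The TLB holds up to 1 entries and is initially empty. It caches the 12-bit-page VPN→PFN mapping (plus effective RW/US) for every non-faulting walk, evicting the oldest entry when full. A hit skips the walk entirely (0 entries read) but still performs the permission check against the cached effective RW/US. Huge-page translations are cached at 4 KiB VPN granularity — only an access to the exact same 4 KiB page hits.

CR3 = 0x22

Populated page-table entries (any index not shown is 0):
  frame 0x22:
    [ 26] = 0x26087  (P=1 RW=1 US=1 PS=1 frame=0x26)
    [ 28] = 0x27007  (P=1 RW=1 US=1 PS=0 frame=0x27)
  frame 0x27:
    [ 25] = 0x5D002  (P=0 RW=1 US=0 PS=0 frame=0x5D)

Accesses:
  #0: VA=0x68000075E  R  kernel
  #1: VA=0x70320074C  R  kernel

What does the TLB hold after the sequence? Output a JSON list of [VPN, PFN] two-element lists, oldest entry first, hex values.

Per-access translation:
#0 VA=0x68000075E (r,kernel):
  [0] read 0x22 idx=26: raw=0x26087 flags P=1 W=1 U=1 S=1
  ⇒ phys 0x2675E (huge @L0)  [1 reads]
#1 VA=0x70320074C (r,kernel):
  [0] read 0x22 idx=28: raw=0x27007 flags P=1 W=1 U=1 S=0
  [1] read 0x27 idx=25: raw=0x5D002 flags P=0 W=1 U=0 S=0
  ✗ PAGE_NOT_PRESENT  [2 reads]

TLB: [["0x680000", "0x26"]]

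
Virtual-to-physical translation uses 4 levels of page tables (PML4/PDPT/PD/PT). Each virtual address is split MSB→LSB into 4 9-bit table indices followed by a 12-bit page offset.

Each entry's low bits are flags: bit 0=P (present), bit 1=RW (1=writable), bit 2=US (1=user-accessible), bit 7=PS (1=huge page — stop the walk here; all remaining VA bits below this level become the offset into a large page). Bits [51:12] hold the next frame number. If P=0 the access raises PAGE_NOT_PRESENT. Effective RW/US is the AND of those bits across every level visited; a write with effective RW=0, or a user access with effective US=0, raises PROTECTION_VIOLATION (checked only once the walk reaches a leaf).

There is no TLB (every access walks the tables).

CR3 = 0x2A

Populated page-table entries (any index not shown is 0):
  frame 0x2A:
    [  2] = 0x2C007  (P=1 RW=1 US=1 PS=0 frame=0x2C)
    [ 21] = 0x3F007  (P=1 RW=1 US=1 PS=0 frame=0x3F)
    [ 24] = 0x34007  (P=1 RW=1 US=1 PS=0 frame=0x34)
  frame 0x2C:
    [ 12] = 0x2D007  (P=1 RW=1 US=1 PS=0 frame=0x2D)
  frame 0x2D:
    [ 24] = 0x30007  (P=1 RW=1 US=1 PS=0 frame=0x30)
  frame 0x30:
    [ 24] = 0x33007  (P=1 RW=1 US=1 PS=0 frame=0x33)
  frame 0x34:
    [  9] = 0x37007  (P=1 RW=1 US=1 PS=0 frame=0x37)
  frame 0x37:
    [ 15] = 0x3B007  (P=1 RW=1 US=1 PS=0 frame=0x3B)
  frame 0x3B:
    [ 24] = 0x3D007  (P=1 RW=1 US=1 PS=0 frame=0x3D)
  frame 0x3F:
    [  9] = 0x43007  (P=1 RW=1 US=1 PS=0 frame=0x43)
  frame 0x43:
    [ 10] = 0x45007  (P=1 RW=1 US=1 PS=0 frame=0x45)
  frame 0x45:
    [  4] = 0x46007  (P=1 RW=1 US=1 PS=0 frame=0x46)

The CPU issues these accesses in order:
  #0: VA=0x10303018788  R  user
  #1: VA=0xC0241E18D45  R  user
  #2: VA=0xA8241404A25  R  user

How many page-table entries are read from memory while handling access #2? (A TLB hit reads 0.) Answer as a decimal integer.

Per-access translation:
#0 VA=0x10303018788 (r,user):
  L0 @0x2A[2] → 0x2C007  P=1,RW=1,US=1,PS=0
  L1 @0x2C[12] → 0x2D007  P=1,RW=1,US=1,PS=0
  L2 @0x2D[24] → 0x30007  P=1,RW=1,US=1,PS=0
  L3 @0x30[24] → 0x33007  P=1,RW=1,US=1,PS=0
  ✓ 0x33788  — 4 lookups
#1 VA=0xC0241E18D45 (r,user):
  L0 @0x2A[24] → 0x34007  P=1,RW=1,US=1,PS=0
  L1 @0x34[9] → 0x37007  P=1,RW=1,US=1,PS=0
  L2 @0x37[15] → 0x3B007  P=1,RW=1,US=1,PS=0
  L3 @0x3B[24] → 0x3D007  P=1,RW=1,US=1,PS=0
  ✓ 0x3DD45  — 4 lookups
#2 VA=0xA8241404A25 (r,user):
  L0 @0x2A[21] → 0x3F007  P=1,RW=1,US=1,PS=0
  L1 @0x3F[9] → 0x43007  P=1,RW=1,US=1,PS=0
  L2 @0x43[10] → 0x45007  P=1,RW=1,US=1,PS=0
  L3 @0x45[4] → 0x46007  P=1,RW=1,US=1,PS=0
  ✓ 0x46A25  — 4 lookups

Entries read for #2: 4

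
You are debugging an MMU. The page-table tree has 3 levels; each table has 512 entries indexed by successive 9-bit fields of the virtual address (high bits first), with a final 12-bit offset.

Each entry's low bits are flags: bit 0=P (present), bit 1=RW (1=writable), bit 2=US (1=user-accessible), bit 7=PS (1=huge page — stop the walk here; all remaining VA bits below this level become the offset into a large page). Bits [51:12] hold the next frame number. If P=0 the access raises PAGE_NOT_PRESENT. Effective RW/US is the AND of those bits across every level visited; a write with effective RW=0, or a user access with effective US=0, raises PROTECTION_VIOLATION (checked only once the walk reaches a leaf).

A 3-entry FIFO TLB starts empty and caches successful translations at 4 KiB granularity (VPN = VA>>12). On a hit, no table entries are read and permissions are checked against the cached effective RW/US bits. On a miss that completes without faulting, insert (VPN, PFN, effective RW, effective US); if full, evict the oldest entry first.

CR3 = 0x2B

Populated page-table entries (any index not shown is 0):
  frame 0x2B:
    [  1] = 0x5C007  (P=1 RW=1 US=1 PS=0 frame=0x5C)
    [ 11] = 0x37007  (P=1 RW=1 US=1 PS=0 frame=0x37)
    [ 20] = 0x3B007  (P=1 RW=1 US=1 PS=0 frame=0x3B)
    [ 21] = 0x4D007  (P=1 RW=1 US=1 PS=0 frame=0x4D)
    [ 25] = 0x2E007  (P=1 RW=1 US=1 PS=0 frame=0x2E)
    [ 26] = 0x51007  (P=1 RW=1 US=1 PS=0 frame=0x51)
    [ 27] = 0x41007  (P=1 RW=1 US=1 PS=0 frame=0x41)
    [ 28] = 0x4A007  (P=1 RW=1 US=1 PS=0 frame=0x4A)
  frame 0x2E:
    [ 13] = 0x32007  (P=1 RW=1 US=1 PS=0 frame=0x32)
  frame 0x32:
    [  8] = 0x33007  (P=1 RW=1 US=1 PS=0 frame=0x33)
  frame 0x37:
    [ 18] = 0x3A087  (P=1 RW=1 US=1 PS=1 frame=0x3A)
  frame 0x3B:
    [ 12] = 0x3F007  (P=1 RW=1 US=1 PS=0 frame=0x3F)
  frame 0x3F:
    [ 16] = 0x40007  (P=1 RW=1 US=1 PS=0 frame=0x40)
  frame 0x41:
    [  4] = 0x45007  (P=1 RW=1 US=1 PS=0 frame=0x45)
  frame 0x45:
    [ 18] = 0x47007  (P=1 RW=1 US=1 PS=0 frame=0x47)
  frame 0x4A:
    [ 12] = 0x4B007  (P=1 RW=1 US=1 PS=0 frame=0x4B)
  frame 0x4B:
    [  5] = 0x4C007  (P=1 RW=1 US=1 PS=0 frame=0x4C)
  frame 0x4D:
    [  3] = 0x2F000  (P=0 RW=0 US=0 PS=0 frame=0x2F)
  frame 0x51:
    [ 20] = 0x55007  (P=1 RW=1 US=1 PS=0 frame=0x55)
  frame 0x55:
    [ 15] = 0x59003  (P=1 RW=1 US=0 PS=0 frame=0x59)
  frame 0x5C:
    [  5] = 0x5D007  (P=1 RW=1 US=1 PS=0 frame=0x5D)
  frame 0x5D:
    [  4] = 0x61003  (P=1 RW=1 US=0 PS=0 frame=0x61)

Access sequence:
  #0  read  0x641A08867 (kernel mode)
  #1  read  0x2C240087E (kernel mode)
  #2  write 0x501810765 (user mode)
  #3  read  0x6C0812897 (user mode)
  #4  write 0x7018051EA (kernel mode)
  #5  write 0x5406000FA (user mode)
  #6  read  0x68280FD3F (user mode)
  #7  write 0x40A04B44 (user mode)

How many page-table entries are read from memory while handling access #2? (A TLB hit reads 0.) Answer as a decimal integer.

Per-access translation:
#0 VA=0x641A08867 (r,kernel):
  L0 @0x2B[25] → 0x2E007  P=1,RW=1,US=1,PS=0
  L1 @0x2E[13] → 0x32007  P=1,RW=1,US=1,PS=0
  L2 @0x32[8] → 0x33007  P=1,RW=1,US=1,PS=0
  ⇒ phys 0x33867  [3 reads]
#1 VA=0x2C240087E (r,kernel):
  L0 @0x2B[11] → 0x37007  P=1,RW=1,US=1,PS=0
  L1 @0x37[18] → 0x3A087  P=1,RW=1,US=1,PS=1
  ⇒ phys 0x3A87E (huge @L1)  [2 reads]
#2 VA=0x501810765 (w,user):
  L0 @0x2B[20] → 0x3B007  P=1,RW=1,US=1,PS=0
  L1 @0x3B[12] → 0x3F007  P=1,RW=1,US=1,PS=0
  L2 @0x3F[16] → 0x40007  P=1,RW=1,US=1,PS=0
  ⇒ phys 0x40765  [3 reads]
#3 VA=0x6C0812897 (r,user):
  L0 @0x2B[27] → 0x41007  P=1,RW=1,US=1,PS=0
  L1 @0x41[4] → 0x45007  P=1,RW=1,US=1,PS=0
  L2 @0x45[18] → 0x47007  P=1,RW=1,US=1,PS=0
  ⇒ phys 0x47897  [3 reads]
#4 VA=0x7018051EA (w,kernel):
  L0 @0x2B[28] → 0x4A007  P=1,RW=1,US=1,PS=0
  L1 @0x4A[12] → 0x4B007  P=1,RW=1,US=1,PS=0
  L2 @0x4B[5] → 0x4C007  P=1,RW=1,US=1,PS=0
  ⇒ phys 0x4C1EA  [3 reads]
#5 VA=0x5406000FA (w,user):
  L0 @0x2B[21] → 0x4D007  P=1,RW=1,US=1,PS=0
  L1 @0x4D[3] → 0x2F000  P=0,RW=0,US=0,PS=0
  ✗ PAGE_NOT_PRESENT  [2 reads]
#6 VA=0x68280FD3F (r,user):
  L0 @0x2B[26] → 0x51007  P=1,RW=1,US=1,PS=0
  L1 @0x51[20] → 0x55007  P=1,RW=1,US=1,PS=0
  L2 @0x55[15] → 0x59003  P=1,RW=1,US=0,PS=0
  ✗ PROTECTION_VIOLATION  [3 reads]
#7 VA=0x40A04B44 (w,user):
  L0 @0x2B[1] → 0x5C007  P=1,RW=1,US=1,PS=0
  L1 @0x5C[5] → 0x5D007  P=1,RW=1,US=1,PS=0
  L2 @0x5D[4] → 0x61003  P=1,RW=1,US=0,PS=0
  ✗ PROTECTION_VIOLATION  [3 reads]

Entries read for #2: 3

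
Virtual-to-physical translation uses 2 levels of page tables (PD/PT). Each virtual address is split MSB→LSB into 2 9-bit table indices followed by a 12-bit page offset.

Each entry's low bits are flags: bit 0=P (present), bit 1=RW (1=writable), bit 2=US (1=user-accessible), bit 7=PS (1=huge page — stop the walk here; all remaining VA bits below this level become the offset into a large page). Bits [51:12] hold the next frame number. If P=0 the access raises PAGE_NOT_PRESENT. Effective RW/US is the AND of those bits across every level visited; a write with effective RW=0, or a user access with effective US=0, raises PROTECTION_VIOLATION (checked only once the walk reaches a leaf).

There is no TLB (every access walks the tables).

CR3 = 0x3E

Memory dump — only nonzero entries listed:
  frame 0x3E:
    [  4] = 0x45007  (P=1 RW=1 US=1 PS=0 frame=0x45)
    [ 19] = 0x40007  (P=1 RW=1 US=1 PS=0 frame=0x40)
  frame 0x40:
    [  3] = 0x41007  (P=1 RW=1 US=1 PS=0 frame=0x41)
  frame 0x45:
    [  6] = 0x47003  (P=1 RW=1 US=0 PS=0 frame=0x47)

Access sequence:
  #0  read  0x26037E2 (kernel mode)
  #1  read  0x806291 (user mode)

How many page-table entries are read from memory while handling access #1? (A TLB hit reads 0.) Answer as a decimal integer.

Per-access translation:
#0 VA=0x26037E2 (r,kernel):
  lvl0: tbl 0x3E, slot 19 ⇒ 0x40007 (P1/RW1/US1/PS0)
  lvl1: tbl 0x40, slot 3 ⇒ 0x41007 (P1/RW1/US1/PS0)
  ✓ 0x417E2  — 2 lookups
#1 VA=0x806291 (r,user):
  lvl0: tbl 0x3E, slot 4 ⇒ 0x45007 (P1/RW1/US1/PS0)
  lvl1: tbl 0x45, slot 6 ⇒ 0x47003 (P1/RW1/US0/PS0)
  ⇒ fault: PROTECTION_VIOLATION  — 2 lookups

Entries read for #1: 2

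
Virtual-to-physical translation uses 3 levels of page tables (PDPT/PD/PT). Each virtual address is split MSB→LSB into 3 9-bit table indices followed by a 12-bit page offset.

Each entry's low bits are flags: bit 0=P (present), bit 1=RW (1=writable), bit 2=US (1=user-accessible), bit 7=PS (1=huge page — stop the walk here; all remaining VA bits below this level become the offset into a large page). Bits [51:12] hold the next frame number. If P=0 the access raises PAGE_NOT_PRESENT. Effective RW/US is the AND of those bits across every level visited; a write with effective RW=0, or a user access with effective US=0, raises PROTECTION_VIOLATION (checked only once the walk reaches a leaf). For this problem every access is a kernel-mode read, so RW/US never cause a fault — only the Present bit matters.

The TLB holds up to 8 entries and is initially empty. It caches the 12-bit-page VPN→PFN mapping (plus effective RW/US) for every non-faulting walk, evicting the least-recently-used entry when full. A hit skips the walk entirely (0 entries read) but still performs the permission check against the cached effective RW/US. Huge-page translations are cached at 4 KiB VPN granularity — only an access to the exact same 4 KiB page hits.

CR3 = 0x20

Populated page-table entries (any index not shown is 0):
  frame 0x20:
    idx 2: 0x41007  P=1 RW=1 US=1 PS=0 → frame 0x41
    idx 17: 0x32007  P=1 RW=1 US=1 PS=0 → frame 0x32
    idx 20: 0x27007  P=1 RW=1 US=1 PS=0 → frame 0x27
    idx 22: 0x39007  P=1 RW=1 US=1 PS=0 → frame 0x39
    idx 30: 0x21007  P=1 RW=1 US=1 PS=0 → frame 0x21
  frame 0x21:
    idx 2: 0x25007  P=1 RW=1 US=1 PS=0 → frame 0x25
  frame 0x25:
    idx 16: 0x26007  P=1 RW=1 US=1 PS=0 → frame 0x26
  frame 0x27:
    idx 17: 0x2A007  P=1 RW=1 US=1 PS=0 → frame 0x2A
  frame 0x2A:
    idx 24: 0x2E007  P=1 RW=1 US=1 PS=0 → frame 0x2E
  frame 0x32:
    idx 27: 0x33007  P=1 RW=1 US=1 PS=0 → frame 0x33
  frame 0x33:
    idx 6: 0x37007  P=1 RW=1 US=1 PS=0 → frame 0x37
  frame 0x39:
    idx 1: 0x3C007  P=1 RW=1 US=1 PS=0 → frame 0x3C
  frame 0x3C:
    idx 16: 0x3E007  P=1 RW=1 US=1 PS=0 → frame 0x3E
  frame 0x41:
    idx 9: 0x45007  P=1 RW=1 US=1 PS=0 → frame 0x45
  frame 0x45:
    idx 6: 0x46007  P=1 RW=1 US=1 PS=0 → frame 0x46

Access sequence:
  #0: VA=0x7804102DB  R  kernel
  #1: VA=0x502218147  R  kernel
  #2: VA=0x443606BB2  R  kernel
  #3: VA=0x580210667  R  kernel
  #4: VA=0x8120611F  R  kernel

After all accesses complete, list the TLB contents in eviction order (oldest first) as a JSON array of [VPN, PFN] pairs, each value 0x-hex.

Trace:
#0 VA=0x7804102DB (r,kernel):
  lvl0: tbl 0x20, slot 30 ⇒ 0x21007 (P1/RW1/US1/PS0)
  lvl1: tbl 0x21, slot 2 ⇒ 0x25007 (P1/RW1/US1/PS0)
  lvl2: tbl 0x25, slot 16 ⇒ 0x26007 (P1/RW1/US1/PS0)
  → PA=0x262DB  (3 entries read)
#1 VA=0x502218147 (r,kernel):
  lvl0: tbl 0x20, slot 20 ⇒ 0x27007 (P1/RW1/US1/PS0)
  lvl1: tbl 0x27, slot 17 ⇒ 0x2A007 (P1/RW1/US1/PS0)
  lvl2: tbl 0x2A, slot 24 ⇒ 0x2E007 (P1/RW1/US1/PS0)
  → PA=0x2E147  (3 entries read)
#2 VA=0x443606BB2 (r,kernel):
  lvl0: tbl 0x20, slot 17 ⇒ 0x32007 (P1/RW1/US1/PS0)
  lvl1: tbl 0x32, slot 27 ⇒ 0x33007 (P1/RW1/US1/PS0)
  lvl2: tbl 0x33, slot 6 ⇒ 0x37007 (P1/RW1/US1/PS0)
  → PA=0x37BB2  (3 entries read)
#3 VA=0x580210667 (r,kernel):
  lvl0: tbl 0x20, slot 22 ⇒ 0x39007 (P1/RW1/US1/PS0)
  lvl1: tbl 0x39, slot 1 ⇒ 0x3C007 (P1/RW1/US1/PS0)
  lvl2: tbl 0x3C, slot 16 ⇒ 0x3E007 (P1/RW1/US1/PS0)
  → PA=0x3E667  (3 entries read)
#4 VA=0x8120611F (r,kernel):
  lvl0: tbl 0x20, slot 2 ⇒ 0x41007 (P1/RW1/US1/PS0)
  lvl1: tbl 0x41, slot 9 ⇒ 0x45007 (P1/RW1/US1/PS0)
  lvl2: tbl 0x45, slot 6 ⇒ 0x46007 (P1/RW1/US1/PS0)
  → PA=0x4611F  (3 entries read)

TLB: [["0x780410", "0x26"], ["0x502218", "0x2E"], ["0x443606", "0x37"], ["0x580210", "0x3E"], ["0x81206", "0x46"]]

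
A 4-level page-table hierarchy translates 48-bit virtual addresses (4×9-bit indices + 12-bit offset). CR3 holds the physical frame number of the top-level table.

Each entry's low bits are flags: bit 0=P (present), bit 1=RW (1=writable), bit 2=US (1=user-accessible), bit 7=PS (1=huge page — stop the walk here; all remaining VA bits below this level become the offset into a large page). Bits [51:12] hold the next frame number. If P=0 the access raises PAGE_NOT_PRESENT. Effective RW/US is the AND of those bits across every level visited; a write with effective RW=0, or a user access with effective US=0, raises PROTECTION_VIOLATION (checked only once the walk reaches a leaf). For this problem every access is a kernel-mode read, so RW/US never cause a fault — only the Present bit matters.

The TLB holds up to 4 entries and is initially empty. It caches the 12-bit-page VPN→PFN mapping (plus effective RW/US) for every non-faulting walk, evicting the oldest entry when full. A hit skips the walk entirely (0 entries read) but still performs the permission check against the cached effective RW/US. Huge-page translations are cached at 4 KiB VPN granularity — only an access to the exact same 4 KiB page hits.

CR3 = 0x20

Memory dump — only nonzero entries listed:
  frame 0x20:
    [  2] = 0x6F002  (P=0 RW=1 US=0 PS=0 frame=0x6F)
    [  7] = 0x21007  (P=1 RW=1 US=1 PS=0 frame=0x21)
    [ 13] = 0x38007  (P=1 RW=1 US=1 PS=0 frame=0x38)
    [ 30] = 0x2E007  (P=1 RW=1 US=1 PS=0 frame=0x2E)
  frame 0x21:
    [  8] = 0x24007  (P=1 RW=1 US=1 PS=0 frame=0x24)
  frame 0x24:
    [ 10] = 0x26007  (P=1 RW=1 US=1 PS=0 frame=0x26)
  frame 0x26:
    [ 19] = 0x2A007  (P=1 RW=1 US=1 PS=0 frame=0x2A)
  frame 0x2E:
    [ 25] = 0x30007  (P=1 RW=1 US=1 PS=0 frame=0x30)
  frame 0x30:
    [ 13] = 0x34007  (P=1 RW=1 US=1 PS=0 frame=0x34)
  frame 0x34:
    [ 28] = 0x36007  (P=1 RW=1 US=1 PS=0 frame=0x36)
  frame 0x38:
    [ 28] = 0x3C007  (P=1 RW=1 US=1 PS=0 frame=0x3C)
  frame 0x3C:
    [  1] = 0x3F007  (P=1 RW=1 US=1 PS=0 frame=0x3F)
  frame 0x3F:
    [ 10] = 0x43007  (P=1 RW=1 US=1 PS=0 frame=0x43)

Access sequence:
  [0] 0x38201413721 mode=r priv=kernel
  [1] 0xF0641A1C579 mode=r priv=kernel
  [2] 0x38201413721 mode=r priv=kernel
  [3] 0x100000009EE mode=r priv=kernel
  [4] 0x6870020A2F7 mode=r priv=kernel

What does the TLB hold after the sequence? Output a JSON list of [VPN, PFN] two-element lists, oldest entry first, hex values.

Trace:
#0 VA=0x38201413721 (r,kernel):
  L0 @0x20[7] → 0x21007  P=1,RW=1,US=1,PS=0
  L1 @0x21[8] → 0x24007  P=1,RW=1,US=1,PS=0
  L2 @0x24[10] → 0x26007  P=1,RW=1,US=1,PS=0
  L3 @0x26[19] → 0x2A007  P=1,RW=1,US=1,PS=0
  ✓ 0x2A721  — 4 lookups
#1 VA=0xF0641A1C579 (r,kernel):
  L0 @0x20[30] → 0x2E007  P=1,RW=1,US=1,PS=0
  L1 @0x2E[25] → 0x30007  P=1,RW=1,US=1,PS=0
  L2 @0x30[13] → 0x34007  P=1,RW=1,US=1,PS=0
  L3 @0x34[28] → 0x36007  P=1,RW=1,US=1,PS=0
  ✓ 0x36579  — 4 lookups
#2 VA=0x38201413721 (r,kernel):
  TLB hit vpn=0x38201413 → PA=0x2A721
#3 VA=0x100000009EE (r,kernel):
  L0 @0x20[2] → 0x6F002  P=0,RW=1,US=0,PS=0
  ⇒ fault: PAGE_NOT_PRESENT  — 1 lookups
#4 VA=0x6870020A2F7 (r,kernel):
  L0 @0x20[13] → 0x38007  P=1,RW=1,US=1,PS=0
  L1 @0x38[28] → 0x3C007  P=1,RW=1,US=1,PS=0
  L2 @0x3C[1] → 0x3F007  P=1,RW=1,US=1,PS=0
  L3 @0x3F[10] → 0x43007  P=1,RW=1,US=1,PS=0
  ✓ 0x432F7  — 4 lookups

TLB: [["0x38201413", "0x2A"], ["0xF0641A1C", "0x36"], ["0x6870020A", "0x43"]]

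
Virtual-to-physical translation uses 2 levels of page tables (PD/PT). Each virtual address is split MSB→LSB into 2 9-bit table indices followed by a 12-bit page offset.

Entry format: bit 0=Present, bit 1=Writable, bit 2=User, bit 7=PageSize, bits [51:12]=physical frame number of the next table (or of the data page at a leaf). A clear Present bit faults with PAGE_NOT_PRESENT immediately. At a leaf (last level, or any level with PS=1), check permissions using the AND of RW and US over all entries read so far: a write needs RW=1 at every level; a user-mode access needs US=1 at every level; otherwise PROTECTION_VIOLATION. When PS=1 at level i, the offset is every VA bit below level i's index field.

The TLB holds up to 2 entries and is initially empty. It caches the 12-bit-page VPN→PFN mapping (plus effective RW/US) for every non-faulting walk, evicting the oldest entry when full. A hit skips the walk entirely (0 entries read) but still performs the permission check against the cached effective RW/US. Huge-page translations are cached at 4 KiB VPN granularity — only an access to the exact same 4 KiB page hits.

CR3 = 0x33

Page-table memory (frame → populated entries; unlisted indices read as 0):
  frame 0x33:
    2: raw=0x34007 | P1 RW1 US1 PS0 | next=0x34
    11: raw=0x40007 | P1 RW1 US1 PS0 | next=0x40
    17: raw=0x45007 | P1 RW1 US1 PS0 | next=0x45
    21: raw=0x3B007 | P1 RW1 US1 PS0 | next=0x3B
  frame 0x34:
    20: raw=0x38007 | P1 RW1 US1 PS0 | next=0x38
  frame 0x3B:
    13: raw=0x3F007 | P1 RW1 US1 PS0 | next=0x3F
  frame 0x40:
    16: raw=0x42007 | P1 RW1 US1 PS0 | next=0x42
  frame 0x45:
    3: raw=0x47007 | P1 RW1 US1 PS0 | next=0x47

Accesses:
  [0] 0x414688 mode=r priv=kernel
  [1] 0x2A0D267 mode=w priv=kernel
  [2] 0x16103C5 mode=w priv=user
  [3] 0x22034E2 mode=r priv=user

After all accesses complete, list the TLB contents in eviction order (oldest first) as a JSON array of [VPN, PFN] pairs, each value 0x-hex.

Trace:
#0 VA=0x414688 (r,kernel):
  L0 @0x33[2] → 0x34007  P=1,RW=1,US=1,PS=0
  L1 @0x34[20] → 0x38007  P=1,RW=1,US=1,PS=0
  ✓ 0x38688  — 2 lookups
#1 VA=0x2A0D267 (w,kernel):
  L0 @0x33[21] → 0x3B007  P=1,RW=1,US=1,PS=0
  L1 @0x3B[13] → 0x3F007  P=1,RW=1,US=1,PS=0
  ✓ 0x3F267  — 2 lookups
#2 VA=0x16103C5 (w,user):
  L0 @0x33[11] → 0x40007  P=1,RW=1,US=1,PS=0
  L1 @0x40[16] → 0x42007  P=1,RW=1,US=1,PS=0
  ✓ 0x423C5  — 2 lookups
#3 VA=0x22034E2 (r,user):
  L0 @0x33[17] → 0x45007  P=1,RW=1,US=1,PS=0
  L1 @0x45[3] → 0x47007  P=1,RW=1,US=1,PS=0
  ✓ 0x474E2  — 2 lookups

TLB: [["0x1610", "0x42"], ["0x2203", "0x47"]]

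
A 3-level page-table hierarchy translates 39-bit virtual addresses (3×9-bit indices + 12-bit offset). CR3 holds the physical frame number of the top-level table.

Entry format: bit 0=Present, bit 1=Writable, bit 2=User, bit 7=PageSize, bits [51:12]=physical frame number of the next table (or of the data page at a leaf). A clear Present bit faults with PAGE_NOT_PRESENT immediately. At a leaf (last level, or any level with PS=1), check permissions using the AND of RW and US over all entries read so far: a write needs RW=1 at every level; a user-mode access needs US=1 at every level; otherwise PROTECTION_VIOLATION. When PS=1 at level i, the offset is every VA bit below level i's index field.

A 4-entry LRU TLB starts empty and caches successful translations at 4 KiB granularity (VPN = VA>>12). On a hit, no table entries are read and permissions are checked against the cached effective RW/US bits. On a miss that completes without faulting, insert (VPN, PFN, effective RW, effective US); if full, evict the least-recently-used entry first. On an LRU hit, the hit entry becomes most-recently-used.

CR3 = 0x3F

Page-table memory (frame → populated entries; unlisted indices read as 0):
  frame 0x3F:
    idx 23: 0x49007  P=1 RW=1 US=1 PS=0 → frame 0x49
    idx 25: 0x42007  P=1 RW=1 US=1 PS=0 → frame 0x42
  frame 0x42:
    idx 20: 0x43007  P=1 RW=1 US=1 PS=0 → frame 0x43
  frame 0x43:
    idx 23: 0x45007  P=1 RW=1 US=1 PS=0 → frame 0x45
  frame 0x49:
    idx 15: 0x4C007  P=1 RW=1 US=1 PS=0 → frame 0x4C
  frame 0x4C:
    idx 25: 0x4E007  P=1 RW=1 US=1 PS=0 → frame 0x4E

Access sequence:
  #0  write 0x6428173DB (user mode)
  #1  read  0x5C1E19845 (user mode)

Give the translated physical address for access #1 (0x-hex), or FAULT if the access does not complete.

Walk each access:
#0 VA=0x6428173DB (w,user):
  L0 @0x3F[25] → 0x42007  P=1,RW=1,US=1,PS=0
  L1 @0x42[20] → 0x43007  P=1,RW=1,US=1,PS=0
  L2 @0x43[23] → 0x45007  P=1,RW=1,US=1,PS=0
  → PA=0x453DB  (3 entries read)
#1 VA=0x5C1E19845 (r,user):
  L0 @0x3F[23] → 0x49007  P=1,RW=1,US=1,PS=0
  L1 @0x49[15] → 0x4C007  P=1,RW=1,US=1,PS=0
  L2 @0x4C[25] → 0x4E007  P=1,RW=1,US=1,PS=0
  → PA=0x4E845  (3 entries read)

Access #1 PA: 0x4E845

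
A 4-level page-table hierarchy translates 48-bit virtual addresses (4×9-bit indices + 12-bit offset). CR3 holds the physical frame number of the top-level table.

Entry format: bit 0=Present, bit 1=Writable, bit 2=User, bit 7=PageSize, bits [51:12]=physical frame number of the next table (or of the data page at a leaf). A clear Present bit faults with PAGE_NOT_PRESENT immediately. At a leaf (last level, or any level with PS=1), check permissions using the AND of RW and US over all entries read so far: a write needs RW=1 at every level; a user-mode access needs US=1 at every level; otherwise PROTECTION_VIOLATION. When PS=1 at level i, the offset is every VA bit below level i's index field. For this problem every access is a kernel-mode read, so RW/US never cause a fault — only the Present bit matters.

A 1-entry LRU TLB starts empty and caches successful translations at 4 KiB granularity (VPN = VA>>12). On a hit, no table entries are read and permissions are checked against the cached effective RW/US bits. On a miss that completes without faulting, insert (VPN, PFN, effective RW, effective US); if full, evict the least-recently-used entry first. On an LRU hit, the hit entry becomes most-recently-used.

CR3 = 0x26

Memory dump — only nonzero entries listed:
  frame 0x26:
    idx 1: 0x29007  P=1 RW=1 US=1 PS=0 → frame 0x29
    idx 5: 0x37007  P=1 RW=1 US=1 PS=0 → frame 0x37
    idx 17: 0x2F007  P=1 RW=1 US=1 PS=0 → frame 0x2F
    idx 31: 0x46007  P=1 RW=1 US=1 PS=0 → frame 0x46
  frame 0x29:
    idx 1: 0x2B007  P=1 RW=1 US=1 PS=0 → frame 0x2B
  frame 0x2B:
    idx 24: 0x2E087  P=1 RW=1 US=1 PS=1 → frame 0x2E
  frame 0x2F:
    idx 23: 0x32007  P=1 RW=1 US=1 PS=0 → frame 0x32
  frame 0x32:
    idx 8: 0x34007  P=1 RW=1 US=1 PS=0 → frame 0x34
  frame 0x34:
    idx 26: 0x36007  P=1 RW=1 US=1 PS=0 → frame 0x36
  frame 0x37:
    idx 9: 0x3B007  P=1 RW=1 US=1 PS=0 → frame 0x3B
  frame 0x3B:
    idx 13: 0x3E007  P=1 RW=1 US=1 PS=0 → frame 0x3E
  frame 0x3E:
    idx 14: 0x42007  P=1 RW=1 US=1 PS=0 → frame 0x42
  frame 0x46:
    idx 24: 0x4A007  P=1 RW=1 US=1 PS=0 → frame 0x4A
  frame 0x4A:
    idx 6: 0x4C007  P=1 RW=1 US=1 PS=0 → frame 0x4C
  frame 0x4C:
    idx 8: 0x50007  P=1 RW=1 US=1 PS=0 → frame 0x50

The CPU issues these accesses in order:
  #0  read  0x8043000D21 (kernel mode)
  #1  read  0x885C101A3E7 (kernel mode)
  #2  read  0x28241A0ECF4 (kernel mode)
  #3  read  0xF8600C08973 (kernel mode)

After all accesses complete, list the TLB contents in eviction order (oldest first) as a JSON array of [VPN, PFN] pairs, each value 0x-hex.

Trace:
#0 VA=0x8043000D21 (r,kernel):
  lvl0: tbl 0x26, slot 1 ⇒ 0x29007 (P1/RW1/US1/PS0)
  lvl1: tbl 0x29, slot 1 ⇒ 0x2B007 (P1/RW1/US1/PS0)
  lvl2: tbl 0x2B, slot 24 ⇒ 0x2E087 (P1/RW1/US1/PS1)
  → PA=0x2ED21 (huge @L2)  (3 entries read)
#1 VA=0x885C101A3E7 (r,kernel):
  lvl0: tbl 0x26, slot 17 ⇒ 0x2F007 (P1/RW1/US1/PS0)
  lvl1: tbl 0x2F, slot 23 ⇒ 0x32007 (P1/RW1/US1/PS0)
  lvl2: tbl 0x32, slot 8 ⇒ 0x34007 (P1/RW1/US1/PS0)
  lvl3: tbl 0x34, slot 26 ⇒ 0x36007 (P1/RW1/US1/PS0)
  → PA=0x363E7  (4 entries read)
#2 VA=0x28241A0ECF4 (r,kernel):
  lvl0: tbl 0x26, slot 5 ⇒ 0x37007 (P1/RW1/US1/PS0)
  lvl1: tbl 0x37, slot 9 ⇒ 0x3B007 (P1/RW1/US1/PS0)
  lvl2: tbl 0x3B, slot 13 ⇒ 0x3E007 (P1/RW1/US1/PS0)
  lvl3: tbl 0x3E, slot 14 ⇒ 0x42007 (P1/RW1/US1/PS0)
  → PA=0x42CF4  (4 entries read)
#3 VA=0xF8600C08973 (r,kernel):
  lvl0: tbl 0x26, slot 31 ⇒ 0x46007 (P1/RW1/US1/PS0)
  lvl1: tbl 0x46, slot 24 ⇒ 0x4A007 (P1/RW1/US1/PS0)
  lvl2: tbl 0x4A, slot 6 ⇒ 0x4C007 (P1/RW1/US1/PS0)
  lvl3: tbl 0x4C, slot 8 ⇒ 0x50007 (P1/RW1/US1/PS0)
  → PA=0x50973  (4 entries read)

TLB: [["0xF8600C08", "0x50"]]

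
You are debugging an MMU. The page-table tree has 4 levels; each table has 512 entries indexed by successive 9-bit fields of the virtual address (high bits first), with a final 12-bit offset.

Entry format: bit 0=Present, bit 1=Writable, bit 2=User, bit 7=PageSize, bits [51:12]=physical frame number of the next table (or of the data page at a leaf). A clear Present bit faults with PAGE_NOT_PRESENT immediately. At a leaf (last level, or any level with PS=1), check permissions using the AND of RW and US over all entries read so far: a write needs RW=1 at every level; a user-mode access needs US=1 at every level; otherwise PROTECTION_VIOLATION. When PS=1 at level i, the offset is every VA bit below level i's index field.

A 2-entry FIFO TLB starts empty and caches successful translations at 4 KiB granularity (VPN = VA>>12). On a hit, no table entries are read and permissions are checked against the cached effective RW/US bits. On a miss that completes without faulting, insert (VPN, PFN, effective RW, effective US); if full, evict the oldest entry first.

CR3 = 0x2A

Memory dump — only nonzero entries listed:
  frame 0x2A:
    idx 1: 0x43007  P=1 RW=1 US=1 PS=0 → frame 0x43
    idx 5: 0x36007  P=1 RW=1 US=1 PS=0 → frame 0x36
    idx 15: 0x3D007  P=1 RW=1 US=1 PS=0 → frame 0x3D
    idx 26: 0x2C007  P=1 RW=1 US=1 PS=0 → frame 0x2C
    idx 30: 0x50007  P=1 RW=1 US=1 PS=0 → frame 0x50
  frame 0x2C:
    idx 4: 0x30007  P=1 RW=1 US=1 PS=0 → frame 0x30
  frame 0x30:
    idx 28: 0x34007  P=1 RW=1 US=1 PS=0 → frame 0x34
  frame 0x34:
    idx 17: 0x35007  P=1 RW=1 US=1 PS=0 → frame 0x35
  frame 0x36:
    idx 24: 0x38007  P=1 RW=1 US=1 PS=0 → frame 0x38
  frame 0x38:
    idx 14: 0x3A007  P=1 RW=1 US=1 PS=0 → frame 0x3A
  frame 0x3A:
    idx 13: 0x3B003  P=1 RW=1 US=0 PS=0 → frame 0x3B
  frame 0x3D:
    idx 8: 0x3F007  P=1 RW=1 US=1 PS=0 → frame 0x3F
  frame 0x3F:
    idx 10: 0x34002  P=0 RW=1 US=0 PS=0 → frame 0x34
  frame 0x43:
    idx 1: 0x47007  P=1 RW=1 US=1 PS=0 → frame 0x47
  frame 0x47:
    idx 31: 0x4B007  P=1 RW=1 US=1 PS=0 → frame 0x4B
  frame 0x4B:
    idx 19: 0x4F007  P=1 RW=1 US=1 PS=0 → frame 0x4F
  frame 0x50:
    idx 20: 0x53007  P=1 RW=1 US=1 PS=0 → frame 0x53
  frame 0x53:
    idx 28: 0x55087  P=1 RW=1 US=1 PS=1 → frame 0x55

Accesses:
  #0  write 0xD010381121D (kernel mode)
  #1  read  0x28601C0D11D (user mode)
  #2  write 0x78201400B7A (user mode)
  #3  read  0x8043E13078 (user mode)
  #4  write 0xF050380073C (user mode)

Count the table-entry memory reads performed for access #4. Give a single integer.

Trace:
#0 VA=0xD010381121D (w,kernel):
  L0 @0x2A[26] → 0x2C007  P=1,RW=1,US=1,PS=0
  L1 @0x2C[4] → 0x30007  P=1,RW=1,US=1,PS=0
  L2 @0x30[28] → 0x34007  P=1,RW=1,US=1,PS=0
  L3 @0x34[17] → 0x35007  P=1,RW=1,US=1,PS=0
  → PA=0x3521D  (4 entries read)
#1 VA=0x28601C0D11D (r,user):
  L0 @0x2A[5] → 0x36007  P=1,RW=1,US=1,PS=0
  L1 @0x36[24] → 0x38007  P=1,RW=1,US=1,PS=0
  L2 @0x38[14] → 0x3A007  P=1,RW=1,US=1,PS=0
  L3 @0x3A[13] → 0x3B003  P=1,RW=1,US=0,PS=0
  → PROTECTION_VIOLATION  (4 entries read)
#2 VA=0x78201400B7A (w,user):
  L0 @0x2A[15] → 0x3D007  P=1,RW=1,US=1,PS=0
  L1 @0x3D[8] → 0x3F007  P=1,RW=1,US=1,PS=0
  L2 @0x3F[10] → 0x34002  P=0,RW=1,US=0,PS=0
  → PAGE_NOT_PRESENT  (3 entries read)
#3 VA=0x8043E13078 (r,user):
  L0 @0x2A[1] → 0x43007  P=1,RW=1,US=1,PS=0
  L1 @0x43[1] → 0x47007  P=1,RW=1,US=1,PS=0
  L2 @0x47[31] → 0x4B007  P=1,RW=1,US=1,PS=0
  L3 @0x4B[19] → 0x4F007  P=1,RW=1,US=1,PS=0
  → PA=0x4F078  (4 entries read)
#4 VA=0xF050380073C (w,user):
  L0 @0x2A[30] → 0x50007  P=1,RW=1,US=1,PS=0
  L1 @0x50[20] → 0x53007  P=1,RW=1,US=1,PS=0
  L2 @0x53[28] → 0x55087  P=1,RW=1,US=1,PS=1
  → PA=0x5573C (huge @L2)  (3 entries read)

Entries read for #4: 3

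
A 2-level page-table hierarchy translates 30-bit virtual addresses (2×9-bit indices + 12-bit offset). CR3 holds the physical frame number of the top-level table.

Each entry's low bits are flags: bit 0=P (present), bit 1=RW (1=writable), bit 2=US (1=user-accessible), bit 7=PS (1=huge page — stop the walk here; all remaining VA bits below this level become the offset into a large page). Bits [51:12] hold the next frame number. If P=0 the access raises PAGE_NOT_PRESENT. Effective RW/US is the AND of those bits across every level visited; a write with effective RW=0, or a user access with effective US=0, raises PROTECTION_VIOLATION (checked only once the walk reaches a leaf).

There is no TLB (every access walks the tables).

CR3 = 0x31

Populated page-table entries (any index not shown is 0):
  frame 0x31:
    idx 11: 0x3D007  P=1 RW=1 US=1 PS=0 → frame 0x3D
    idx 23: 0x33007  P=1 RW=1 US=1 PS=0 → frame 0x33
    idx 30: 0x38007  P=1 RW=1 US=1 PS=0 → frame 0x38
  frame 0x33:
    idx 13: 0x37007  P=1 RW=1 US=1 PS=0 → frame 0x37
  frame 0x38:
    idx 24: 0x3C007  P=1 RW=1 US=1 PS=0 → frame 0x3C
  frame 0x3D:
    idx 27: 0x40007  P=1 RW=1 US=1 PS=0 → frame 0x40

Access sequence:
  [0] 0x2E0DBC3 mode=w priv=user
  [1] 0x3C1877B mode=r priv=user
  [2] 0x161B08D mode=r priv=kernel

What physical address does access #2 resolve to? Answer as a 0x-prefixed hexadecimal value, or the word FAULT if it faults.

Walk each access:
#0 VA=0x2E0DBC3 (w,user):
  L0 @0x31[23] → 0x33007  P=1,RW=1,US=1,PS=0
  L1 @0x33[13] → 0x37007  P=1,RW=1,US=1,PS=0
  ✓ 0x37BC3  — 2 lookups
#1 VA=0x3C1877B (r,user):
  L0 @0x31[30] → 0x38007  P=1,RW=1,US=1,PS=0
  L1 @0x38[24] → 0x3C007  P=1,RW=1,US=1,PS=0
  ✓ 0x3C77B  — 2 lookups
#2 VA=0x161B08D (r,kernel):
  L0 @0x31[11] → 0x3D007  P=1,RW=1,US=1,PS=0
  L1 @0x3D[27] → 0x40007  P=1,RW=1,US=1,PS=0
  ✓ 0x4008D  — 2 lookups

Access #2 PA: 0x4008D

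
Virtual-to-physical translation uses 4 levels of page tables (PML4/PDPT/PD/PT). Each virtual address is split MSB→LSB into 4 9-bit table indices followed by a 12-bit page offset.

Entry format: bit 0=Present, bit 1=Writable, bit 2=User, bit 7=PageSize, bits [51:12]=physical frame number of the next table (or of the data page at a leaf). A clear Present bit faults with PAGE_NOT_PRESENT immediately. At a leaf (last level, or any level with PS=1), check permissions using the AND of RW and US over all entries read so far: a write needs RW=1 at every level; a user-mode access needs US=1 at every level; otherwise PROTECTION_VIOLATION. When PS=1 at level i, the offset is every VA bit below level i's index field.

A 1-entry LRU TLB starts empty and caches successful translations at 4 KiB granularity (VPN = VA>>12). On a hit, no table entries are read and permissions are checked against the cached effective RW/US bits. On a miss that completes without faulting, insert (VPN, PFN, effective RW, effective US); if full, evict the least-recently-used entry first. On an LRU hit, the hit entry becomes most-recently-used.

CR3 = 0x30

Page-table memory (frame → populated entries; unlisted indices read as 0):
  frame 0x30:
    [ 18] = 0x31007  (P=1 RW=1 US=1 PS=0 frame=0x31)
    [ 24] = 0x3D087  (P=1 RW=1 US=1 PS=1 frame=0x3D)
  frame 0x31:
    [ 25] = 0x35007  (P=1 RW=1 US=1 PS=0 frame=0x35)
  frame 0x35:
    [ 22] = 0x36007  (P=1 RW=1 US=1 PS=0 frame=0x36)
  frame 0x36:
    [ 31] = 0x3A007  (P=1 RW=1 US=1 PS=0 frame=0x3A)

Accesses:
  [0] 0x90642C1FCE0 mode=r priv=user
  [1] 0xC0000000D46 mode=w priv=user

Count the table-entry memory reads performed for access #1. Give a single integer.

Per-access translation:
#0 VA=0x90642C1FCE0 (r,user):
  [0] read 0x30 idx=18: raw=0x31007 flags P=1 W=1 U=1 S=0
  [1] read 0x31 idx=25: raw=0x35007 flags P=1 W=1 U=1 S=0
  [2] read 0x35 idx=22: raw=0x36007 flags P=1 W=1 U=1 S=0
  [3] read 0x36 idx=31: raw=0x3A007 flags P=1 W=1 U=1 S=0
  ⇒ phys 0x3ACE0  [4 reads]
#1 VA=0xC0000000D46 (w,user):
  [0] read 0x30 idx=24: raw=0x3D087 flags P=1 W=1 U=1 S=1
  ⇒ phys 0x3DD46 (huge @L0)  [1 reads]

Entries read for #1: 1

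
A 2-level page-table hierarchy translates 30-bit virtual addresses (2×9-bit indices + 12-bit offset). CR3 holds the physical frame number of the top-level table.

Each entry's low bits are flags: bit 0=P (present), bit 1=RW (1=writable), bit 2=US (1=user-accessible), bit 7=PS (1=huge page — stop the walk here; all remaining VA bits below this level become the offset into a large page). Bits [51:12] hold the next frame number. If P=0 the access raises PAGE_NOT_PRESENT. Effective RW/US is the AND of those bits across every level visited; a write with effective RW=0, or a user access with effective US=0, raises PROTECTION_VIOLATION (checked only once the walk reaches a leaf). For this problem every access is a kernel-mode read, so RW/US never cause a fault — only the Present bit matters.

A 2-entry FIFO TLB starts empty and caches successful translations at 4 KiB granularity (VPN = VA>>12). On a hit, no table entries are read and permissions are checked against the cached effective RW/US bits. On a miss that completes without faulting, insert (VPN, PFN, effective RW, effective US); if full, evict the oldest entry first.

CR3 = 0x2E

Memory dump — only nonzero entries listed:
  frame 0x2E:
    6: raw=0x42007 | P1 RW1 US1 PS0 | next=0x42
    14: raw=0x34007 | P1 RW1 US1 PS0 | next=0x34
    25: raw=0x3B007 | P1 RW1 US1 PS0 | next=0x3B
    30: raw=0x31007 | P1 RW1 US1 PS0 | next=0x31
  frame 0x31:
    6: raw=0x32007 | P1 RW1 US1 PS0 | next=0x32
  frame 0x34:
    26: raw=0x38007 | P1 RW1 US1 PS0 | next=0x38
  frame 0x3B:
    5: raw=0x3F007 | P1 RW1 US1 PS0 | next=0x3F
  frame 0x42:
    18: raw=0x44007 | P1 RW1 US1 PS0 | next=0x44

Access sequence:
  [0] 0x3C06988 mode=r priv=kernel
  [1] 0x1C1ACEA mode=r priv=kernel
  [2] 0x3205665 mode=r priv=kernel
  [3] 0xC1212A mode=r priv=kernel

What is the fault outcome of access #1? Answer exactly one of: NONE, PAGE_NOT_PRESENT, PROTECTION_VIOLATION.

Trace:
#0 VA=0x3C06988 (r,kernel):
  L0 @0x2E[30] → 0x31007  P=1,RW=1,US=1,PS=0
  L1 @0x31[6] → 0x32007  P=1,RW=1,US=1,PS=0
  ⇒ phys 0x32988  [2 reads]
#1 VA=0x1C1ACEA (r,kernel):
  L0 @0x2E[14] → 0x34007  P=1,RW=1,US=1,PS=0
  L1 @0x34[26] → 0x38007  P=1,RW=1,US=1,PS=0
  ⇒ phys 0x38CEA  [2 reads]
#2 VA=0x3205665 (r,kernel):
  L0 @0x2E[25] → 0x3B007  P=1,RW=1,US=1,PS=0
  L1 @0x3B[5] → 0x3F007  P=1,RW=1,US=1,PS=0
  ⇒ phys 0x3F665  [2 reads]
#3 VA=0xC1212A (r,kernel):
  L0 @0x2E[6] → 0x42007  P=1,RW=1,US=1,PS=0
  L1 @0x42[18] → 0x44007  P=1,RW=1,US=1,PS=0
  ⇒ phys 0x4412A  [2 reads]

Access #1 fault: NONE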